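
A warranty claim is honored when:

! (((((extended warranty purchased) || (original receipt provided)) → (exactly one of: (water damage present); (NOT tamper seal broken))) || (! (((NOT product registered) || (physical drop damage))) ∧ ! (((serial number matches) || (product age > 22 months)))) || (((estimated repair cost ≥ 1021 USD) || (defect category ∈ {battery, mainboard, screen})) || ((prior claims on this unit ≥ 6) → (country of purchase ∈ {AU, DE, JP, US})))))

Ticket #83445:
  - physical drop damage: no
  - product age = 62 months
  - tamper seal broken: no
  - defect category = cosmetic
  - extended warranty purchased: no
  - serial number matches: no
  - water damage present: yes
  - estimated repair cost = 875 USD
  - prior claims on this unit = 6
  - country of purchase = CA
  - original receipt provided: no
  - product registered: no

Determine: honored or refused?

Refused

Atomic conditions:
  extended warranty purchased: no → false
  original receipt provided: no → false
  water damage present: yes → true
  NOT tamper seal broken: no → true
  NOT product registered: no → true
  physical drop damage: no → false
  serial number matches: no → false
  product age > 22 months: 62 > 22 is true
  estimated repair cost ≥ 1021 USD: 875 ≥ 1021 is false
  defect category ∈ {battery, mainboard, screen}: cosmetic is not in the set → false
  prior claims on this unit ≥ 6: 6 ≥ 6 is true
  country of purchase ∈ {AU, DE, JP, US}: CA is not in the set → false
Combine:
[1.1.1] false OR false = false
[1.1.2] exactly-one(true, true) = false
[1.1] false → false (antecedent false ⇒ implication holds) = true
[1.2.1.1] true OR false = true
[1.2.1] NOT true = false
[1.2.2.1] false OR true = true
[1.2.2] NOT true = false
[1.2] false AND false = false
[1.3.1] false OR false = false
[1.3.2] true → false = false
[1.3] false OR false = false
[1] true OR false OR false = true
[root] NOT true = false
Overall: false → refused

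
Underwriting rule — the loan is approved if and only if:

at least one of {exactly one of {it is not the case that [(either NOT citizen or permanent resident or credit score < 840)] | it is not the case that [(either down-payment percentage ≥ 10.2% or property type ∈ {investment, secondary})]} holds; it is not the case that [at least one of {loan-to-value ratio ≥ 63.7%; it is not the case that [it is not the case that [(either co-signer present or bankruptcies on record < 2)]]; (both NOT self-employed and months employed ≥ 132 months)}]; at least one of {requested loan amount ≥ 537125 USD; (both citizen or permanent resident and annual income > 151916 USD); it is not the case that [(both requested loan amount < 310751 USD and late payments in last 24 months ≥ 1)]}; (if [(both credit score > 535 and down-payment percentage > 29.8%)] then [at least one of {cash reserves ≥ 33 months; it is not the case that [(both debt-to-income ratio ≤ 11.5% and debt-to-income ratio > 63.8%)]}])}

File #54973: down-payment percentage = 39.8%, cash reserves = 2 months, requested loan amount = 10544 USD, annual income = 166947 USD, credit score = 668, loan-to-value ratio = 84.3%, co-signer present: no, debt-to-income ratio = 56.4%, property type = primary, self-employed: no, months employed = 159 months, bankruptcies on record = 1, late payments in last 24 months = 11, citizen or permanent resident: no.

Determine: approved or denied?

Approved

Atomic conditions:
  NOT citizen or permanent resident: no → true
  credit score < 840: 668 < 840 is true
  down-payment percentage ≥ 10.2%: 39.8 ≥ 10.2 is true
  property type ∈ {investment, secondary}: primary is not in the set → false
  loan-to-value ratio ≥ 63.7%: 84.3 ≥ 63.7 is true
  co-signer present: no → false
  bankruptcies on record < 2: 1 < 2 is true
  NOT self-employed: no → true
  months employed ≥ 132 months: 159 ≥ 132 is true
  requested loan amount ≥ 537125 USD: 10544 ≥ 537125 is false
  citizen or permanent resident: no → false
  annual income > 151916 USD: 166947 > 151916 is true
  requested loan amount < 310751 USD: 10544 < 310751 is true
  late payments in last 24 months ≥ 1: 11 ≥ 1 is true
  credit score > 535: 668 > 535 is true
  down-payment percentage > 29.8%: 39.8 > 29.8 is true
  cash reserves ≥ 33 months: 2 ≥ 33 is false
  debt-to-income ratio ≤ 11.5%: 56.4 ≤ 11.5 is false
  debt-to-income ratio > 63.8%: 56.4 > 63.8 is false
Combine:
[1.1.1] true OR true = true
[1.1] NOT true = false
[1.2.1] true OR false = true
[1.2] NOT true = false
[1] exactly-one(false, false) = false
[2.1.2.1.1] false OR true = true
[2.1.2.1] NOT true = false
[2.1.2] NOT false = true
[2.1.3] true AND true = true
[2.1] true OR true OR true = true
[2] NOT true = false
[3.2] false AND true = false
[3.3.1] true AND true = true
[3.3] NOT true = false
[3] false OR false OR false = false
[4.1] true AND true = true
[4.2.2.1] false AND false = false
[4.2.2] NOT false = true
[4.2] false OR true = true
[4] true → true = true
[root] false OR false OR false OR true = true
Overall: true → approved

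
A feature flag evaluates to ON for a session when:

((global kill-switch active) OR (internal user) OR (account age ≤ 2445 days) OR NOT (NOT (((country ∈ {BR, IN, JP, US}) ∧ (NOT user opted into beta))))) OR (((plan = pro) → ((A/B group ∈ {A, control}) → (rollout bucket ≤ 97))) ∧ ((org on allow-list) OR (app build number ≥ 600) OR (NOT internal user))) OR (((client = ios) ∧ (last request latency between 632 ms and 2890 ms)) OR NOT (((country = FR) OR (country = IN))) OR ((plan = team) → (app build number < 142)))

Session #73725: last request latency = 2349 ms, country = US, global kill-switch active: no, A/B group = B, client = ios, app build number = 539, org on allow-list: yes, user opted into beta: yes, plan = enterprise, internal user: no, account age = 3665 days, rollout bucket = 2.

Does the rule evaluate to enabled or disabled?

Atomic conditions:
  global kill-switch active: no → false
  internal user: no → false
  account age ≤ 2445 days: 3665 ≤ 2445 is false
  country ∈ {BR, IN, JP, US}: US is in the set → true
  NOT user opted into beta: yes → false
  plan = pro: enterprise == pro is false
  A/B group ∈ {A, control}: B is not in the set → false
  rollout bucket ≤ 97: 2 ≤ 97 is true
  org on allow-list: yes → true
  app build number ≥ 600: 539 ≥ 600 is false
  NOT internal user: no → true
  client = ios: ios == ios is true
  last request latency between 632 ms and 2890 ms: 2349 in [632, 2890] is true
  country = FR: US == FR is false
  country = IN: US == IN is false
  plan = team: enterprise == team is false
  app build number < 142: 539 < 142 is false
Combine:
[1.4.1.1] true AND false = false
[1.4.1] NOT false = true
[1.4] NOT true = false
[1] false OR false OR false OR false = false
[2.1.2] false → true (antecedent false ⇒ implication holds) = true
[2.1] false → true (antecedent false ⇒ implication holds) = true
[2.2] true OR false OR true = true
[2] true AND true = true
[3.1] true AND true = true
[3.2.1] false OR false = false
[3.2] NOT false = true
[3.3] false → false (antecedent false ⇒ implication holds) = true
[3] true OR true OR true = true
[root] false OR true OR true = true
Overall: true → enabled

Enabled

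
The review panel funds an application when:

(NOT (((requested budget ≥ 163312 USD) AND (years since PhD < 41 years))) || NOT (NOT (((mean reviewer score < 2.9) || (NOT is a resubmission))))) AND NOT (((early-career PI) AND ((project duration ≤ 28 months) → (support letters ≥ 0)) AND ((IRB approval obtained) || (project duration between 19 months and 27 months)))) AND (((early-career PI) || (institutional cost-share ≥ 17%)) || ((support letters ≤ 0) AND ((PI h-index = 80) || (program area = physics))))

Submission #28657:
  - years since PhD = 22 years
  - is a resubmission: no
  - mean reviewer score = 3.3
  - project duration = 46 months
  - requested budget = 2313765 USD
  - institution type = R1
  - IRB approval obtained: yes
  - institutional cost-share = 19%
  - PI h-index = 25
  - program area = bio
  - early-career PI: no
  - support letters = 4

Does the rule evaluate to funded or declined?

Funded

Atomic conditions:
  requested budget ≥ 163312 USD: 2313765 ≥ 163312 is true
  years since PhD < 41 years: 22 < 41 is true
  mean reviewer score < 2.9: 3.3 < 2.9 is false
  NOT is a resubmission: no → true
  early-career PI: no → false
  project duration ≤ 28 months: 46 ≤ 28 is false
  support letters ≥ 0: 4 ≥ 0 is true
  IRB approval obtained: yes → true
  project duration between 19 months and 27 months: 46 in [19, 27] is false
  institutional cost-share ≥ 17%: 19 ≥ 17 is true
  support letters ≤ 0: 4 ≤ 0 is false
  PI h-index = 80: 25 == 80 is false
  program area = physics: bio == physics is false
Combine:
[1.1.1] true AND true = true
[1.1] NOT true = false
[1.2.1.1] false OR true = true
[1.2.1] NOT true = false
[1.2] NOT false = true
[1] false OR true = true
[2.1.2] false → true (antecedent false ⇒ implication holds) = true
[2.1.3] true OR false = true
[2.1] false AND true AND true = false
[2] NOT false = true
[3.1] false OR true = true
[3.2.2] false OR false = false
[3.2] false AND false = false
[3] true OR false = true
[root] true AND true AND true = true
Overall: true → funded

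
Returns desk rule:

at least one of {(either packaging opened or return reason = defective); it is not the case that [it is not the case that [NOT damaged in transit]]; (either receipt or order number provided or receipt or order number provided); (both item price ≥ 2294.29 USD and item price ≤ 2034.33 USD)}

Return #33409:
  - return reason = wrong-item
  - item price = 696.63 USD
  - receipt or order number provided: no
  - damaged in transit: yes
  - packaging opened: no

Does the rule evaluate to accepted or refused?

Atomic conditions:
  packaging opened: no → false
  return reason = defective: wrong-item == defective is false
  NOT damaged in transit: yes → false
  receipt or order number provided: no → false
  item price ≥ 2294.29 USD: 696.63 ≥ 2294.29 is false
  item price ≤ 2034.33 USD: 696.63 ≤ 2034.33 is true
Combine:
[1] false OR false = false
[2.1] NOT false = true
[2] NOT true = false
[3] false OR false = false
[4] false AND true = false
[root] false OR false OR false OR false = false
Overall: false → refused

Refused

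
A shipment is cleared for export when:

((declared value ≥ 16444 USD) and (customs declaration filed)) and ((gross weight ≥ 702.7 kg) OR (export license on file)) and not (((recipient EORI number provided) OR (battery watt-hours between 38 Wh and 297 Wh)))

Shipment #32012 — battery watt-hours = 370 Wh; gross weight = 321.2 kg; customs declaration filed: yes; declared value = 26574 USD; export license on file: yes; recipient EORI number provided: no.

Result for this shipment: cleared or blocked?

Atomic conditions:
  declared value ≥ 16444 USD: 26574 ≥ 16444 is true
  customs declaration filed: yes → true
  gross weight ≥ 702.7 kg: 321.2 ≥ 702.7 is false
  export license on file: yes → true
  recipient EORI number provided: no → false
  battery watt-hours between 38 Wh and 297 Wh: 370 in [38, 297] is false
Combine:
[1] true AND true = true
[2] false OR true = true
[3.1] false OR false = false
[3] NOT false = true
[root] true AND true AND true = true
Overall: true → cleared

Cleared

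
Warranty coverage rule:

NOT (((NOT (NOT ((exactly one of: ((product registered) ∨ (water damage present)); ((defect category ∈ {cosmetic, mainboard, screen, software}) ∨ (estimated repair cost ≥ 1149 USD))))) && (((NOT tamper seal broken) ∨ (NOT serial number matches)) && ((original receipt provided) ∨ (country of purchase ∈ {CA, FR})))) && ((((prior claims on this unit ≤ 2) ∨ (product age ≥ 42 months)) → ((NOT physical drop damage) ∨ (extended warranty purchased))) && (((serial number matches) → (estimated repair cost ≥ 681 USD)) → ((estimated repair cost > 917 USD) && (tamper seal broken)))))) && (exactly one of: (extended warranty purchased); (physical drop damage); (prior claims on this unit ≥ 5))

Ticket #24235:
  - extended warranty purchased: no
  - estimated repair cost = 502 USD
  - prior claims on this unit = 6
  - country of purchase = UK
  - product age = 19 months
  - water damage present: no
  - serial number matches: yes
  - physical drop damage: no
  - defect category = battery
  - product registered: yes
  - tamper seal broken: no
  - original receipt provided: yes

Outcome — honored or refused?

Atomic conditions:
  product registered: yes → true
  water damage present: no → false
  defect category ∈ {cosmetic, mainboard, screen, software}: battery is not in the set → false
  estimated repair cost ≥ 1149 USD: 502 ≥ 1149 is false
  NOT tamper seal broken: no → true
  NOT serial number matches: yes → false
  original receipt provided: yes → true
  country of purchase ∈ {CA, FR}: UK is not in the set → false
  prior claims on this unit ≤ 2: 6 ≤ 2 is false
  product age ≥ 42 months: 19 ≥ 42 is false
  NOT physical drop damage: no → true
  extended warranty purchased: no → false
  serial number matches: yes → true
  estimated repair cost ≥ 681 USD: 502 ≥ 681 is false
  estimated repair cost > 917 USD: 502 > 917 is false
  tamper seal broken: no → false
  physical drop damage: no → false
  prior claims on this unit ≥ 5: 6 ≥ 5 is true
Combine:
[1.1.1.1.1.1.1] true OR false = true
[1.1.1.1.1.1.2] false OR false = false
[1.1.1.1.1.1] exactly-one(true, false) = true
[1.1.1.1.1] NOT true = false
[1.1.1.1] NOT false = true
[1.1.1.2.1] true OR false = true
[1.1.1.2.2] true OR false = true
[1.1.1.2] true AND true = true
[1.1.1] true AND true = true
[1.1.2.1.1] false OR false = false
[1.1.2.1.2] true OR false = true
[1.1.2.1] false → true (antecedent false ⇒ implication holds) = true
[1.1.2.2.1] true → false = false
[1.1.2.2.2] false AND false = false
[1.1.2.2] false → false (antecedent false ⇒ implication holds) = true
[1.1.2] true AND true = true
[1.1] true AND true = true
[1] NOT true = false
[2] exactly-one(false, false, true) = true
[root] false AND true = false
Overall: false → refused

Refused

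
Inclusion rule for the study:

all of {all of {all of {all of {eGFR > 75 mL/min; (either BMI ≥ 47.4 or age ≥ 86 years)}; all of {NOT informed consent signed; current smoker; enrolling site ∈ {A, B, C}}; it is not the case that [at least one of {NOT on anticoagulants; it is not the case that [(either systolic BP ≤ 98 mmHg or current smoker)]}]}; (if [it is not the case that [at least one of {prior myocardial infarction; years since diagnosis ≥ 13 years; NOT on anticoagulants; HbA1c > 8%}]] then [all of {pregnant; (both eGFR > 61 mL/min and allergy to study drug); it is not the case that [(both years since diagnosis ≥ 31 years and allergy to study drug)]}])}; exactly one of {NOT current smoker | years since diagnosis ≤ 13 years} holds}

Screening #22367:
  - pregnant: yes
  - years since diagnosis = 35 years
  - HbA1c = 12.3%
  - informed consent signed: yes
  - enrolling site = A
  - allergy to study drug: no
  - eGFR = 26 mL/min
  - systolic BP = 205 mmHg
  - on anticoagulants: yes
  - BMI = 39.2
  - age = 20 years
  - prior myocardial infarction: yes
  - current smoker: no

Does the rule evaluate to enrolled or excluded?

Atomic conditions:
  eGFR > 75 mL/min: 26 > 75 is false
  BMI ≥ 47.4: 39.2 ≥ 47.4 is false
  age ≥ 86 years: 20 ≥ 86 is false
  NOT informed consent signed: yes → false
  current smoker: no → false
  enrolling site ∈ {A, B, C}: A is in the set → true
  NOT on anticoagulants: yes → false
  systolic BP ≤ 98 mmHg: 205 ≤ 98 is false
  prior myocardial infarction: yes → true
  years since diagnosis ≥ 13 years: 35 ≥ 13 is true
  HbA1c > 8%: 12.3 > 8 is true
  pregnant: yes → true
  eGFR > 61 mL/min: 26 > 61 is false
  allergy to study drug: no → false
  years since diagnosis ≥ 31 years: 35 ≥ 31 is true
  NOT current smoker: no → true
  years since diagnosis ≤ 13 years: 35 ≤ 13 is false
Combine:
[1.1.1.2] false OR false = false
[1.1.1] false AND false = false
[1.1.2] false AND false AND true = false
[1.1.3.1.2.1] false OR false = false
[1.1.3.1.2] NOT false = true
[1.1.3.1] false OR true = true
[1.1.3] NOT true = false
[1.1] false AND false AND false = false
[1.2.1.1] true OR true OR false OR true = true
[1.2.1] NOT true = false
[1.2.2.2] false AND false = false
[1.2.2.3.1] true AND false = false
[1.2.2.3] NOT false = true
[1.2.2] true AND false AND true = false
[1.2] false → false (antecedent false ⇒ implication holds) = true
[1] false AND true = false
[2] exactly-one(true, false) = true
[root] false AND true = false
Overall: false → excluded

Excluded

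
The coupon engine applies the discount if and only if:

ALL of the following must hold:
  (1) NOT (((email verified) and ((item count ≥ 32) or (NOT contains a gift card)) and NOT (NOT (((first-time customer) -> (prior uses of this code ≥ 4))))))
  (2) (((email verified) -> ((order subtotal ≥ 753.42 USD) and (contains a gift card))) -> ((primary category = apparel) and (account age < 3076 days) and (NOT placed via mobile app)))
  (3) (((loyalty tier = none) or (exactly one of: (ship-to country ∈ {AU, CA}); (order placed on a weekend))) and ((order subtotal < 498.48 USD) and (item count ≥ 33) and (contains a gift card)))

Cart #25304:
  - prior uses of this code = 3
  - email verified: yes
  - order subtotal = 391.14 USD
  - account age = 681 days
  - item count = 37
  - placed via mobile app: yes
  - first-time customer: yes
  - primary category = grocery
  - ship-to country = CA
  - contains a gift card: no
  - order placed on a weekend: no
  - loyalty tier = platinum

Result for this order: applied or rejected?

Rejected

Atomic conditions:
  email verified: yes → true
  item count ≥ 32: 37 ≥ 32 is true
  NOT contains a gift card: no → true
  first-time customer: yes → true
  prior uses of this code ≥ 4: 3 ≥ 4 is false
  order subtotal ≥ 753.42 USD: 391.14 ≥ 753.42 is false
  contains a gift card: no → false
  primary category = apparel: grocery == apparel is false
  account age < 3076 days: 681 < 3076 is true
  NOT placed via mobile app: yes → false
  loyalty tier = none: platinum == none is false
  ship-to country ∈ {AU, CA}: CA is in the set → true
  order placed on a weekend: no → false
  order subtotal < 498.48 USD: 391.14 < 498.48 is true
  item count ≥ 33: 37 ≥ 33 is true
Combine:
[1.1.2] true OR true = true
[1.1.3.1.1] true → false = false
[1.1.3.1] NOT false = true
[1.1.3] NOT true = false
[1.1] true AND true AND false = false
[1] NOT false = true
[2.1.2] false AND false = false
[2.1] true → false = false
[2.2] false AND true AND false = false
[2] false → false (antecedent false ⇒ implication holds) = true
[3.1.2] exactly-one(true, false) = true
[3.1] false OR true = true
[3.2] true AND true AND false = false
[3] true AND false = false
[root] true AND true AND false = false
Overall: false → rejected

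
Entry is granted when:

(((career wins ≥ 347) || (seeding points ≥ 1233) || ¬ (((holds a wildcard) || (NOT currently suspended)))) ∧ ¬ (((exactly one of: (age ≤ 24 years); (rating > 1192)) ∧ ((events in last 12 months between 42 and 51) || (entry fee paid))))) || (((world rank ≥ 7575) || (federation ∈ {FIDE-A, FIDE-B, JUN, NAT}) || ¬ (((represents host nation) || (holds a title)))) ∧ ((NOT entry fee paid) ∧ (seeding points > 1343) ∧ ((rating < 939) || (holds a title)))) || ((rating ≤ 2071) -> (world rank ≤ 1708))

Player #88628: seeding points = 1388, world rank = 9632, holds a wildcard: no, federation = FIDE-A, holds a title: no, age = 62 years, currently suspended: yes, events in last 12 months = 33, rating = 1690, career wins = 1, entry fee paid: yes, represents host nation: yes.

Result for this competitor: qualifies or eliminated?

Atomic conditions:
  career wins ≥ 347: 1 ≥ 347 is false
  seeding points ≥ 1233: 1388 ≥ 1233 is true
  holds a wildcard: no → false
  NOT currently suspended: yes → false
  age ≤ 24 years: 62 ≤ 24 is false
  rating > 1192: 1690 > 1192 is true
  events in last 12 months between 42 and 51: 33 in [42, 51] is false
  entry fee paid: yes → true
  world rank ≥ 7575: 9632 ≥ 7575 is true
  federation ∈ {FIDE-A, FIDE-B, JUN, NAT}: FIDE-A is in the set → true
  represents host nation: yes → true
  holds a title: no → false
  NOT entry fee paid: yes → false
  seeding points > 1343: 1388 > 1343 is true
  rating < 939: 1690 < 939 is false
  rating ≤ 2071: 1690 ≤ 2071 is true
  world rank ≤ 1708: 9632 ≤ 1708 is false
Combine:
[1.1.3.1] false OR false = false
[1.1.3] NOT false = true
[1.1] false OR true OR true = true
[1.2.1.1] exactly-one(false, true) = true
[1.2.1.2] false OR true = true
[1.2.1] true AND true = true
[1.2] NOT true = false
[1] true AND false = false
[2.1.3.1] true OR false = true
[2.1.3] NOT true = false
[2.1] true OR true OR false = true
[2.2.3] false OR false = false
[2.2] false AND true AND false = false
[2] true AND false = false
[3] true → false = false
[root] false OR false OR false = false
Overall: false → eliminated

Eliminated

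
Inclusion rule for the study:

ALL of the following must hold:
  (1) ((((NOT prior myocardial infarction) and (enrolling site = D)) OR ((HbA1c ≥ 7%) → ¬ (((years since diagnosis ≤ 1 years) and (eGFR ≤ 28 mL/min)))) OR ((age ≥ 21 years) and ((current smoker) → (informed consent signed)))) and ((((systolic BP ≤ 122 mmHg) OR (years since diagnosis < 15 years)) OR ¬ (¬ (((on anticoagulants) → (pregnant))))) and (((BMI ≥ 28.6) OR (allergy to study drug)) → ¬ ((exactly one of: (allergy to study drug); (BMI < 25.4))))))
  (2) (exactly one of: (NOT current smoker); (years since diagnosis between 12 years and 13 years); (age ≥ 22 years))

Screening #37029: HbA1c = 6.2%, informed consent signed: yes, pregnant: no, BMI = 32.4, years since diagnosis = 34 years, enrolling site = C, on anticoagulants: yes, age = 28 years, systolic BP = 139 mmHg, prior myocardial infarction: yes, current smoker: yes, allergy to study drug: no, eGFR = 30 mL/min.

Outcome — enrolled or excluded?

Atomic conditions:
  NOT prior myocardial infarction: yes → false
  enrolling site = D: C == D is false
  HbA1c ≥ 7%: 6.2 ≥ 7 is false
  years since diagnosis ≤ 1 years: 34 ≤ 1 is false
  eGFR ≤ 28 mL/min: 30 ≤ 28 is false
  age ≥ 21 years: 28 ≥ 21 is true
  current smoker: yes → true
  informed consent signed: yes → true
  systolic BP ≤ 122 mmHg: 139 ≤ 122 is false
  years since diagnosis < 15 years: 34 < 15 is false
  on anticoagulants: yes → true
  pregnant: no → false
  BMI ≥ 28.6: 32.4 ≥ 28.6 is true
  allergy to study drug: no → false
  BMI < 25.4: 32.4 < 25.4 is false
  NOT current smoker: yes → false
  years since diagnosis between 12 years and 13 years: 34 in [12, 13] is false
  age ≥ 22 years: 28 ≥ 22 is true
Combine:
[1.1.1] false AND false = false
[1.1.2.2.1] false AND false = false
[1.1.2.2] NOT false = true
[1.1.2] false → true (antecedent false ⇒ implication holds) = true
[1.1.3.2] true → true = true
[1.1.3] true AND true = true
[1.1] false OR true OR true = true
[1.2.1.1] false OR false = false
[1.2.1.2.1.1] true → false = false
[1.2.1.2.1] NOT false = true
[1.2.1.2] NOT true = false
[1.2.1] false OR false = false
[1.2.2.1] true OR false = true
[1.2.2.2.1] exactly-one(false, false) = false
[1.2.2.2] NOT false = true
[1.2.2] true → true = true
[1.2] false AND true = false
[1] true AND false = false
[2] exactly-one(false, false, true) = true
[root] false AND true = false
Overall: false → excluded

Excluded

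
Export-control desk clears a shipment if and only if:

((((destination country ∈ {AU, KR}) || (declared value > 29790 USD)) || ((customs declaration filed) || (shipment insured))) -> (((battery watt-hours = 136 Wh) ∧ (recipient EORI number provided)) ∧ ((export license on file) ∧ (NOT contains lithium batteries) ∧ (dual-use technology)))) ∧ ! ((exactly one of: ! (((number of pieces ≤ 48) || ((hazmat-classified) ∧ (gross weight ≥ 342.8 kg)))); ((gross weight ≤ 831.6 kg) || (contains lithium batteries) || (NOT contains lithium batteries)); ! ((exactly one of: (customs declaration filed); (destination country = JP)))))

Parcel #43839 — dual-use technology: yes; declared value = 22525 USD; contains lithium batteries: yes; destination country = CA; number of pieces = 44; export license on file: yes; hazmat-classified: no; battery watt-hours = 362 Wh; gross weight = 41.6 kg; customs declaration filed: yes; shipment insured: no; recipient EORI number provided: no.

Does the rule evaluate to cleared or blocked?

Blocked

Atomic conditions:
  destination country ∈ {AU, KR}: CA is not in the set → false
  declared value > 29790 USD: 22525 > 29790 is false
  customs declaration filed: yes → true
  shipment insured: no → false
  battery watt-hours = 136 Wh: 362 == 136 is false
  recipient EORI number provided: no → false
  export license on file: yes → true
  NOT contains lithium batteries: yes → false
  dual-use technology: yes → true
  number of pieces ≤ 48: 44 ≤ 48 is true
  hazmat-classified: no → false
  gross weight ≥ 342.8 kg: 41.6 ≥ 342.8 is false
  gross weight ≤ 831.6 kg: 41.6 ≤ 831.6 is true
  contains lithium batteries: yes → true
  destination country = JP: CA == JP is false
Combine:
[1.1.1] false OR false = false
[1.1.2] true OR false = true
[1.1] false OR true = true
[1.2.1] false AND false = false
[1.2.2] true AND false AND true = false
[1.2] false AND false = false
[1] true → false = false
[2.1.1.1.2] false AND false = false
[2.1.1.1] true OR false = true
[2.1.1] NOT true = false
[2.1.2] true OR true OR false = true
[2.1.3.1] exactly-one(true, false) = true
[2.1.3] NOT true = false
[2.1] exactly-one(false, true, false) = true
[2] NOT true = false
[root] false AND false = false
Overall: false → blocked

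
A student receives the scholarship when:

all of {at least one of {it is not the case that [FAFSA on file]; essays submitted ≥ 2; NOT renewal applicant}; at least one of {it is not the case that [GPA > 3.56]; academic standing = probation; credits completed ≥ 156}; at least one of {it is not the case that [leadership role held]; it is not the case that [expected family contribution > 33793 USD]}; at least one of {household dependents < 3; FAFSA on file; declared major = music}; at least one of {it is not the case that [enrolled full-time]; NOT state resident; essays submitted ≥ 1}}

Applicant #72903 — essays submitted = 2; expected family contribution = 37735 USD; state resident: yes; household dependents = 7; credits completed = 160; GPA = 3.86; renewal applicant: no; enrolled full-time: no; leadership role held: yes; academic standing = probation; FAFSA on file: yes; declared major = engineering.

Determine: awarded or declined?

Declined

Atomic conditions:
  FAFSA on file: yes → true
  essays submitted ≥ 2: 2 ≥ 2 is true
  NOT renewal applicant: no → true
  GPA > 3.56: 3.86 > 3.56 is true
  academic standing = probation: probation == probation is true
  credits completed ≥ 156: 160 ≥ 156 is true
  leadership role held: yes → true
  expected family contribution > 33793 USD: 37735 > 33793 is true
  household dependents < 3: 7 < 3 is false
  declared major = music: engineering == music is false
  enrolled full-time: no → false
  NOT state resident: yes → false
  essays submitted ≥ 1: 2 ≥ 1 is true
Combine:
[1.1] NOT true = false
[1] false OR true OR true = true
[2.1] NOT true = false
[2] false OR true OR true = true
[3.1] NOT true = false
[3.2] NOT true = false
[3] false OR false = false
[4] false OR true OR false = true
[5.1] NOT false = true
[5] true OR false OR true = true
[root] true AND true AND false AND true AND true = false
Overall: false → declined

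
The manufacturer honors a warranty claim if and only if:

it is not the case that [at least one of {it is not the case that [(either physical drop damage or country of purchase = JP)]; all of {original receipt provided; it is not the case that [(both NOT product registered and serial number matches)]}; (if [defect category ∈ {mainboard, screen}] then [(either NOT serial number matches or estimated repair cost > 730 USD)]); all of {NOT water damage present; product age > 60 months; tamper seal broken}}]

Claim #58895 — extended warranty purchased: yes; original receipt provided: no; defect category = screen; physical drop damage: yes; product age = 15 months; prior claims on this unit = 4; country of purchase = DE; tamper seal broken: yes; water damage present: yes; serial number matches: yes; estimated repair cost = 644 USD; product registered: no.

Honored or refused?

Honored

Atomic conditions:
  physical drop damage: yes → true
  country of purchase = JP: DE == JP is false
  original receipt provided: no → false
  NOT product registered: no → true
  serial number matches: yes → true
  defect category ∈ {mainboard, screen}: screen is in the set → true
  NOT serial number matches: yes → false
  estimated repair cost > 730 USD: 644 > 730 is false
  NOT water damage present: yes → false
  product age > 60 months: 15 > 60 is false
  tamper seal broken: yes → true
Combine:
[1.1.1] true OR false = true
[1.1] NOT true = false
[1.2.2.1] true AND true = true
[1.2.2] NOT true = false
[1.2] false AND false = false
[1.3.2] false OR false = false
[1.3] true → false = false
[1.4] false AND false AND true = false
[1] false OR false OR false OR false = false
[root] NOT false = true
Overall: true → honored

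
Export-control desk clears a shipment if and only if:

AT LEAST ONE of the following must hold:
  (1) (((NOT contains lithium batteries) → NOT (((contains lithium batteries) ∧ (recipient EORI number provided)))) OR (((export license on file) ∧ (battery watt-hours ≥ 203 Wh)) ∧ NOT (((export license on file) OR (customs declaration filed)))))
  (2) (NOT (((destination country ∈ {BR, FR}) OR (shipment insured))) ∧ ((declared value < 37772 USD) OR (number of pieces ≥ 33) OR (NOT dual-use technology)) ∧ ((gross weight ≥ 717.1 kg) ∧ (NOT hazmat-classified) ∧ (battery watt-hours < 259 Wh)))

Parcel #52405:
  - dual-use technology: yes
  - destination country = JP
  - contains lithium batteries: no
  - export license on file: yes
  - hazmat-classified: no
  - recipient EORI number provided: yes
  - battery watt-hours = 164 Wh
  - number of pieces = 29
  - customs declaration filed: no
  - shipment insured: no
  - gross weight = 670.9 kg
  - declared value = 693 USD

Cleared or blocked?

Atomic conditions:
  NOT contains lithium batteries: no → true
  contains lithium batteries: no → false
  recipient EORI number provided: yes → true
  export license on file: yes → true
  battery watt-hours ≥ 203 Wh: 164 ≥ 203 is false
  customs declaration filed: no → false
  destination country ∈ {BR, FR}: JP is not in the set → false
  shipment insured: no → false
  declared value < 37772 USD: 693 < 37772 is true
  number of pieces ≥ 33: 29 ≥ 33 is false
  NOT dual-use technology: yes → false
  gross weight ≥ 717.1 kg: 670.9 ≥ 717.1 is false
  NOT hazmat-classified: no → true
  battery watt-hours < 259 Wh: 164 < 259 is true
Combine:
[1.1.2.1] false AND true = false
[1.1.2] NOT false = true
[1.1] true → true = true
[1.2.1] true AND false = false
[1.2.2.1] true OR false = true
[1.2.2] NOT true = false
[1.2] false AND false = false
[1] true OR false = true
[2.1.1] false OR false = false
[2.1] NOT false = true
[2.2] true OR false OR false = true
[2.3] false AND true AND true = false
[2] true AND true AND false = false
[root] true OR false = true
Overall: true → cleared

Cleared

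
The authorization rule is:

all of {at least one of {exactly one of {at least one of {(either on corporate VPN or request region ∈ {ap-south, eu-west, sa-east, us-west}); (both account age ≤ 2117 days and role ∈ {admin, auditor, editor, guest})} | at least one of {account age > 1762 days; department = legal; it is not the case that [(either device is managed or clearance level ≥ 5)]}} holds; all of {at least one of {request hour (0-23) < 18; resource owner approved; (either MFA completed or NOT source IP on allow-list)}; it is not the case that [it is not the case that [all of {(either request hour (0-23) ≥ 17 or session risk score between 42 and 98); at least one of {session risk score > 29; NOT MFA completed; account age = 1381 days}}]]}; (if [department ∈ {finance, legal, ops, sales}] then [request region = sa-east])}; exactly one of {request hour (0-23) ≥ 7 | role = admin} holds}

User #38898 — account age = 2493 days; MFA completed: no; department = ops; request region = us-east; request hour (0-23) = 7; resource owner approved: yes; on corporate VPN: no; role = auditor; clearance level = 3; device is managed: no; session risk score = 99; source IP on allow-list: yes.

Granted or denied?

Atomic conditions:
  on corporate VPN: no → false
  request region ∈ {ap-south, eu-west, sa-east, us-west}: us-east is not in the set → false
  account age ≤ 2117 days: 2493 ≤ 2117 is false
  role ∈ {admin, auditor, editor, guest}: auditor is in the set → true
  account age > 1762 days: 2493 > 1762 is true
  department = legal: ops == legal is false
  device is managed: no → false
  clearance level ≥ 5: 3 ≥ 5 is false
  request hour (0-23) < 18: 7 < 18 is true
  resource owner approved: yes → true
  MFA completed: no → false
  NOT source IP on allow-list: yes → false
  request hour (0-23) ≥ 17: 7 ≥ 17 is false
  session risk score between 42 and 98: 99 in [42, 98] is false
  session risk score > 29: 99 > 29 is true
  NOT MFA completed: no → true
  account age = 1381 days: 2493 == 1381 is false
  department ∈ {finance, legal, ops, sales}: ops is in the set → true
  request region = sa-east: us-east == sa-east is false
  request hour (0-23) ≥ 7: 7 ≥ 7 is true
  role = admin: auditor == admin is false
Combine:
[1.1.1.1] false OR false = false
[1.1.1.2] false AND true = false
[1.1.1] false OR false = false
[1.1.2.3.1] false OR false = false
[1.1.2.3] NOT false = true
[1.1.2] true OR false OR true = true
[1.1] exactly-one(false, true) = true
[1.2.1.3] false OR false = false
[1.2.1] true OR true OR false = true
[1.2.2.1.1.1] false OR false = false
[1.2.2.1.1.2] true OR true OR false = true
[1.2.2.1.1] false AND true = false
[1.2.2.1] NOT false = true
[1.2.2] NOT true = false
[1.2] true AND false = false
[1.3] true → false = false
[1] true OR false OR false = true
[2] exactly-one(true, false) = true
[root] true AND true = true
Overall: true → granted

Granted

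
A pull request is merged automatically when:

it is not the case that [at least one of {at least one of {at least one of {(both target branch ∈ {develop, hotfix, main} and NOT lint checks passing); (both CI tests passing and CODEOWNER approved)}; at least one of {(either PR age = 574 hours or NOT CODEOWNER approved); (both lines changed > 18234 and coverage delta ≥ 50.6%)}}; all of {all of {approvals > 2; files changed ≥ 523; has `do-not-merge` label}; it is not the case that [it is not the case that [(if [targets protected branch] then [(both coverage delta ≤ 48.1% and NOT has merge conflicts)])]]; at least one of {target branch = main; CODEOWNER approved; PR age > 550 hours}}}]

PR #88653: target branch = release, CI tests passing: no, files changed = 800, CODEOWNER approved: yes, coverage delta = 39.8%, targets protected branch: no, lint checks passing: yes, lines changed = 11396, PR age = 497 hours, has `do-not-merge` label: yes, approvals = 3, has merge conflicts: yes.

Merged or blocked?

Atomic conditions:
  target branch ∈ {develop, hotfix, main}: release is not in the set → false
  NOT lint checks passing: yes → false
  CI tests passing: no → false
  CODEOWNER approved: yes → true
  PR age = 574 hours: 497 == 574 is false
  NOT CODEOWNER approved: yes → false
  lines changed > 18234: 11396 > 18234 is false
  coverage delta ≥ 50.6%: 39.8 ≥ 50.6 is false
  approvals > 2: 3 > 2 is true
  files changed ≥ 523: 800 ≥ 523 is true
  has `do-not-merge` label: yes → true
  targets protected branch: no → false
  coverage delta ≤ 48.1%: 39.8 ≤ 48.1 is true
  NOT has merge conflicts: yes → false
  target branch = main: release == main is false
  PR age > 550 hours: 497 > 550 is false
Combine:
[1.1.1.1] false AND false = false
[1.1.1.2] false AND true = false
[1.1.1] false OR false = false
[1.1.2.1] false OR false = false
[1.1.2.2] false AND false = false
[1.1.2] false OR false = false
[1.1] false OR false = false
[1.2.1] true AND true AND true = true
[1.2.2.1.1.2] true AND false = false
[1.2.2.1.1] false → false (antecedent false ⇒ implication holds) = true
[1.2.2.1] NOT true = false
[1.2.2] NOT false = true
[1.2.3] false OR true OR false = true
[1.2] true AND true AND true = true
[1] false OR true = true
[root] NOT true = false
Overall: false → blocked

Blocked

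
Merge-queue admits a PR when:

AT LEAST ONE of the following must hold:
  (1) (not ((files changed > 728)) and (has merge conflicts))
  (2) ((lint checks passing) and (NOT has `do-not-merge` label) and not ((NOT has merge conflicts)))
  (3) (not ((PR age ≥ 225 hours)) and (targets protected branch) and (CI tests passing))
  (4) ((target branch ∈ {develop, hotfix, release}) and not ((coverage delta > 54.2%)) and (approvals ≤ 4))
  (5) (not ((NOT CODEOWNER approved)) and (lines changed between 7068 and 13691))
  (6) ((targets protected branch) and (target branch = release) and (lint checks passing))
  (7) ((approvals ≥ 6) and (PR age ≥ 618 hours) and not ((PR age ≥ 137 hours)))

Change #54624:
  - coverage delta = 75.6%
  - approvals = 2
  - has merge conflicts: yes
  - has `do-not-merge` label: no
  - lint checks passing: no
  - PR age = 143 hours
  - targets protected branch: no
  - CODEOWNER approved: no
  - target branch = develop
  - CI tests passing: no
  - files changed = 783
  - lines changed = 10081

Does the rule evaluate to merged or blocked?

Atomic conditions:
  files changed > 728: 783 > 728 is true
  has merge conflicts: yes → true
  lint checks passing: no → false
  NOT has `do-not-merge` label: no → true
  NOT has merge conflicts: yes → false
  PR age ≥ 225 hours: 143 ≥ 225 is false
  targets protected branch: no → false
  CI tests passing: no → false
  target branch ∈ {develop, hotfix, release}: develop is in the set → true
  coverage delta > 54.2%: 75.6 > 54.2 is true
  approvals ≤ 4: 2 ≤ 4 is true
  NOT CODEOWNER approved: no → true
  lines changed between 7068 and 13691: 10081 in [7068, 13691] is true
  target branch = release: develop == release is false
  approvals ≥ 6: 2 ≥ 6 is false
  PR age ≥ 618 hours: 143 ≥ 618 is false
  PR age ≥ 137 hours: 143 ≥ 137 is true
Combine:
[1.1] NOT true = false
[1] false AND true = false
[2.3] NOT false = true
[2] false AND true AND true = false
[3.1] NOT false = true
[3] true AND false AND false = false
[4.2] NOT true = false
[4] true AND false AND true = false
[5.1] NOT true = false
[5] false AND true = false
[6] false AND false AND false = false
[7.3] NOT true = false
[7] false AND false AND false = false
[root] false OR false OR false OR false OR false OR false OR false = false
Overall: false → blocked

Blocked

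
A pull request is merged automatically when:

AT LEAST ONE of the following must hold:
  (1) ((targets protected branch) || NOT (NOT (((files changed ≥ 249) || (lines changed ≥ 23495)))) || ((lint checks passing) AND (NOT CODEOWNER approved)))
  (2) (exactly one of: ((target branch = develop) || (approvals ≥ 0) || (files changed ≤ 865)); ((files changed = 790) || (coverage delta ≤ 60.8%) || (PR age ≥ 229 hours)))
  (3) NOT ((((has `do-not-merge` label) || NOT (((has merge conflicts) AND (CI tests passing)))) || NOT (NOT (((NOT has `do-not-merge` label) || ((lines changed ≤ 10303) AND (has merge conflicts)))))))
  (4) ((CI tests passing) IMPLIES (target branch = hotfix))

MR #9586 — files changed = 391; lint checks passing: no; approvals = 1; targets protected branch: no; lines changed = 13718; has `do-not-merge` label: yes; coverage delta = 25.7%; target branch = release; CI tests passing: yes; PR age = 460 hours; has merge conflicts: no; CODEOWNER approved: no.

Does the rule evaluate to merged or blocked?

Atomic conditions:
  targets protected branch: no → false
  files changed ≥ 249: 391 ≥ 249 is true
  lines changed ≥ 23495: 13718 ≥ 23495 is false
  lint checks passing: no → false
  NOT CODEOWNER approved: no → true
  target branch = develop: release == develop is false
  approvals ≥ 0: 1 ≥ 0 is true
  files changed ≤ 865: 391 ≤ 865 is true
  files changed = 790: 391 == 790 is false
  coverage delta ≤ 60.8%: 25.7 ≤ 60.8 is true
  PR age ≥ 229 hours: 460 ≥ 229 is true
  has `do-not-merge` label: yes → true
  has merge conflicts: no → false
  CI tests passing: yes → true
  NOT has `do-not-merge` label: yes → false
  lines changed ≤ 10303: 13718 ≤ 10303 is false
  target branch = hotfix: release == hotfix is false
Combine:
[1.2.1.1] true OR false = true
[1.2.1] NOT true = false
[1.2] NOT false = true
[1.3] false AND true = false
[1] false OR true OR false = true
[2.1] false OR true OR true = true
[2.2] false OR true OR true = true
[2] exactly-one(true, true) = false
[3.1.1.2.1] false AND true = false
[3.1.1.2] NOT false = true
[3.1.1] true OR true = true
[3.1.2.1.1.2] false AND false = false
[3.1.2.1.1] false OR false = false
[3.1.2.1] NOT false = true
[3.1.2] NOT true = false
[3.1] true OR false = true
[3] NOT true = false
[4] true → false = false
[root] true OR false OR false OR false = true
Overall: true → merged

Merged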